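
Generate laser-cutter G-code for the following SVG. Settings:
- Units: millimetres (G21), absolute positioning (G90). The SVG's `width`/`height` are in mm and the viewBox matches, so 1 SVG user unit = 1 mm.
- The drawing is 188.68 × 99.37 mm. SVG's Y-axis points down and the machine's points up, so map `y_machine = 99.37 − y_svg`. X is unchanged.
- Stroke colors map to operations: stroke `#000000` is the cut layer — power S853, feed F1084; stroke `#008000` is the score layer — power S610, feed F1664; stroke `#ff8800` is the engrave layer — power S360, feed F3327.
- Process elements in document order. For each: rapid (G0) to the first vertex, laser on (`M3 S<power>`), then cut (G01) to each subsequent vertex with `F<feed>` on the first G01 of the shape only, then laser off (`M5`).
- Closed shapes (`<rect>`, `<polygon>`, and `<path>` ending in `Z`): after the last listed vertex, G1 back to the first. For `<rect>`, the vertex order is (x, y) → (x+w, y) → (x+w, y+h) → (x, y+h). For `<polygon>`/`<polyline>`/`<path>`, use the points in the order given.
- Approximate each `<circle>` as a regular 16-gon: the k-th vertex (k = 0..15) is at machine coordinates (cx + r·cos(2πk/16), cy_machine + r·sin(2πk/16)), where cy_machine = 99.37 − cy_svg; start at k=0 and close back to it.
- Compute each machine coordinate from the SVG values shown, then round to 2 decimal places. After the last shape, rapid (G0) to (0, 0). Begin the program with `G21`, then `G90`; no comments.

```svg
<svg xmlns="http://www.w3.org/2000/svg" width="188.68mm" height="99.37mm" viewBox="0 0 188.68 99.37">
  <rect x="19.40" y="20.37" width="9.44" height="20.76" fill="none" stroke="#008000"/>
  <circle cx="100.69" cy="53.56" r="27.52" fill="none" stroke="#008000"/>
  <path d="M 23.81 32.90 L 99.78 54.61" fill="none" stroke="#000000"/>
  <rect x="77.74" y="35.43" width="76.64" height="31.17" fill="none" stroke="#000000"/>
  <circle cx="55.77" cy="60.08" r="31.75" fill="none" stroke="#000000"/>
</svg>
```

G21
G90
G0 X19.40 Y79.00
M3 S610
G01 X28.84 Y79.00 F1664
G01 X28.84 Y58.24
G01 X19.40 Y58.24
G01 X19.40 Y79.00
M5
G0 X128.21 Y45.81
M3 S610
G01 X126.12 Y56.34 F1664
G01 X120.15 Y65.27
G01 X111.22 Y71.24
G01 X100.69 Y73.33
G01 X90.16 Y71.24
G01 X81.23 Y65.27
G01 X75.26 Y56.34
G01 X73.17 Y45.81
G01 X75.26 Y35.28
G01 X81.23 Y26.35
G01 X90.16 Y20.38
G01 X100.69 Y18.29
G01 X111.22 Y20.38
G01 X120.15 Y26.35
G01 X126.12 Y35.28
G01 X128.21 Y45.81
M5
G0 X23.81 Y66.47
M3 S853
G01 X99.78 Y44.76 F1084
M5
G0 X77.74 Y63.94
M3 S853
G01 X154.38 Y63.94 F1084
G01 X154.38 Y32.77
G01 X77.74 Y32.77
G01 X77.74 Y63.94
M5
G0 X87.52 Y39.29
M3 S853
G01 X85.10 Y51.44 F1084
G01 X78.22 Y61.74
G01 X67.92 Y68.62
G01 X55.77 Y71.04
G01 X43.62 Y68.62
G01 X33.32 Y61.74
G01 X26.44 Y51.44
G01 X24.02 Y39.29
G01 X26.44 Y27.14
G01 X33.32 Y16.84
G01 X43.62 Y9.96
G01 X55.77 Y7.54
G01 X67.92 Y9.96
G01 X78.22 Y16.84
G01 X85.10 Y27.14
G01 X87.52 Y39.29
M5
G0 X0.00 Y0.00

Since the viewBox matches the mm dimensions, user units are millimetres directly. The only transform is the Y-flip y_m = 99.37 − y_svg.

Shape 1 is a rectangle drawn with `<rect>`. Its stroke #008000 means score at S610, F1664. After flipping Y the toolpath is (19.40,79.00) → (28.84,79.00) → (28.84,58.24) → (19.40,58.24) → (19.40,79.00), returning to the start.

Shape 2 is a circle drawn with `<circle>`. Its stroke #008000 means score at S610, F1664. After flipping Y the toolpath is (128.21,45.81) → (126.12,56.34) → (120.15,65.27) → (111.22,71.24) → (100.69,73.33) → (90.16,71.24) → (81.23,65.27) → (75.26,56.34) → (73.17,45.81) → (75.26,35.28) → (81.23,26.35) → (90.16,20.38) → (100.69,18.29) → (111.22,20.38) → (120.15,26.35) → (126.12,35.28) → (128.21,45.81), returning to the start.

Shape 3 is a line segment drawn with `<path>`. Its stroke #000000 means cut at S853, F1084. After flipping Y the toolpath is (23.81,66.47) → (99.78,44.76).

Shape 4 is a rectangle drawn with `<rect>`. Its stroke #000000 means cut at S853, F1084. After flipping Y the toolpath is (77.74,63.94) → (154.38,63.94) → (154.38,32.77) → (77.74,32.77) → (77.74,63.94), returning to the start.

Shape 5 is a circle drawn with `<circle>`. Its stroke #000000 means cut at S853, F1084. After flipping Y the toolpath is (87.52,39.29) → (85.10,51.44) → (78.22,61.74) → (67.92,68.62) → (55.77,71.04) → (43.62,68.62) → (33.32,61.74) → (26.44,51.44) → (24.02,39.29) → (26.44,27.14) → (33.32,16.84) → (43.62,9.96) → (55.77,7.54) → (67.92,9.96) → (78.22,16.84) → (85.10,27.14) → (87.52,39.29), returning to the start.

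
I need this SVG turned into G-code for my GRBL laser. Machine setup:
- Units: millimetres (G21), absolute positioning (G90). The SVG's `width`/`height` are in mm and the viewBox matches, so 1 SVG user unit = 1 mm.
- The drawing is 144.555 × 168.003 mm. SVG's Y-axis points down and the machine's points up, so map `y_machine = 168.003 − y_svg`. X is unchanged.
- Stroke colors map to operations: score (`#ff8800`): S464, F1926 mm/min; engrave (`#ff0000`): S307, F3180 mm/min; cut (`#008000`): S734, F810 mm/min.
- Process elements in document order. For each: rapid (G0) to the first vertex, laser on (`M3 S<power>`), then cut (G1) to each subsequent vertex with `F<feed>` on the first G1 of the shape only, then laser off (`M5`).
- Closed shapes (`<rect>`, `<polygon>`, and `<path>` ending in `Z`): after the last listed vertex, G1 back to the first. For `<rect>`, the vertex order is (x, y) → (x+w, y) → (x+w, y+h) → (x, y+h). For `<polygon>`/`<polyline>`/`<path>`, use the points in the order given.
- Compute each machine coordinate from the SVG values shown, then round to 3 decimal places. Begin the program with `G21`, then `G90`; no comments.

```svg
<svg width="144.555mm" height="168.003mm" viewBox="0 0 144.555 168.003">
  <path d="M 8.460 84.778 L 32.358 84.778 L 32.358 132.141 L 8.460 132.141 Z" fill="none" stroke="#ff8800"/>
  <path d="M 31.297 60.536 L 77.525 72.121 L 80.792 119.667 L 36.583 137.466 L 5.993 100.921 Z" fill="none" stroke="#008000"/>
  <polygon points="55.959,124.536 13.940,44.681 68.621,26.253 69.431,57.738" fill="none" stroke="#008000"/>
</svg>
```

Since the viewBox matches the mm dimensions, user units are millimetres directly. The only transform is the Y-flip y_m = 168.003 − y_svg.

Shape 1 is a rectangle drawn with `<path>`. Its stroke #ff8800 means score at S464, F1926. After flipping Y the toolpath is (8.460,83.225) → (32.358,83.225) → (32.358,35.862) → (8.460,35.862) → (8.460,83.225), returning to the start.

Shape 2 is a regular polygon drawn with `<path>`. Its stroke #008000 means cut at S734, F810. After flipping Y the toolpath is (31.297,107.467) → (77.525,95.882) → (80.792,48.336) → (36.583,30.537) → (5.993,67.082) → (31.297,107.467), returning to the start.

Shape 3 is a closed polygon drawn with `<polygon>`. Its stroke #008000 means cut at S734, F810. After flipping Y the toolpath is (55.959,43.467) → (13.940,123.322) → (68.621,141.750) → (69.431,110.265) → (55.959,43.467), returning to the start.

G21
G90
G0 X8.460 Y83.225
M3 S464
G1 X32.358 Y83.225 F1926
G1 X32.358 Y35.862
G1 X8.460 Y35.862
G1 X8.460 Y83.225
M5
G0 X31.297 Y107.467
M3 S734
G1 X77.525 Y95.882 F810
G1 X80.792 Y48.336
G1 X36.583 Y30.537
G1 X5.993 Y67.082
G1 X31.297 Y107.467
M5
G0 X55.959 Y43.467
M3 S734
G1 X13.940 Y123.322 F810
G1 X68.621 Y141.750
G1 X69.431 Y110.265
G1 X55.959 Y43.467
M5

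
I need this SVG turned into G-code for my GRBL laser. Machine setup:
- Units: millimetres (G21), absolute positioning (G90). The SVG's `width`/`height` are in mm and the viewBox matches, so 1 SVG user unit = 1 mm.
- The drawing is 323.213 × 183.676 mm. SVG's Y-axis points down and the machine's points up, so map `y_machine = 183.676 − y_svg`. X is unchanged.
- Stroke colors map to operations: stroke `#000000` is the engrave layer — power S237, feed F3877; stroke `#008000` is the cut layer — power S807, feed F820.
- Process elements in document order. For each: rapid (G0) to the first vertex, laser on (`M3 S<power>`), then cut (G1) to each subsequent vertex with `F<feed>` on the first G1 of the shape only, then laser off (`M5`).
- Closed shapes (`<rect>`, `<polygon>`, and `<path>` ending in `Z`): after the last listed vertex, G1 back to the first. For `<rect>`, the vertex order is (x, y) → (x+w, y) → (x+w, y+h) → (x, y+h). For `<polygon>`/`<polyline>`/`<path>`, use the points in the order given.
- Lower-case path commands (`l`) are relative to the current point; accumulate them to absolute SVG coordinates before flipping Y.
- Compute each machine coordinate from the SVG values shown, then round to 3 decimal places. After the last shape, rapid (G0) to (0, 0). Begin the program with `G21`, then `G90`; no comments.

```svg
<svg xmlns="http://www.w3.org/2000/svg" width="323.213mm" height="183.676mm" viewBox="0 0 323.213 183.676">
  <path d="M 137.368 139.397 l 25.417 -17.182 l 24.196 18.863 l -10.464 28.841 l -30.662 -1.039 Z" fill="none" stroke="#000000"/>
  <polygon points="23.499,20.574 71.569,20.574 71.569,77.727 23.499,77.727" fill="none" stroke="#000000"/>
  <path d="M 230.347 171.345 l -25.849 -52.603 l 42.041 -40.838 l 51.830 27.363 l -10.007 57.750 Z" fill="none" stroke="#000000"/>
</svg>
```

G21
G90
G0 X137.368 Y44.279
M3 S237
G1 X162.785 Y61.461 F3877
G1 X186.981 Y42.598
G1 X176.517 Y13.757
G1 X145.855 Y14.796
G1 X137.368 Y44.279
M5
G0 X23.499 Y163.102
M3 S237
G1 X71.569 Y163.102 F3877
G1 X71.569 Y105.949
G1 X23.499 Y105.949
G1 X23.499 Y163.102
M5
G0 X230.347 Y12.331
M3 S237
G1 X204.498 Y64.934 F3877
G1 X246.539 Y105.772
G1 X298.369 Y78.409
G1 X288.362 Y20.659
G1 X230.347 Y12.331
M5
G0 X0.000 Y0.000

1 u = 1 mm; y_m = 183.676 − y.

[1] `<path>` regular polygon, #000000→engrave S237 F3877: (137.368,44.279) → (162.785,61.461) → (186.981,42.598) → (176.517,13.757) → (145.855,14.796) → (137.368,44.279) (closed)

[2] `<polygon>` rectangle, #000000→engrave S237 F3877: (23.499,163.102) → (71.569,163.102) → (71.569,105.949) → (23.499,105.949) → (23.499,163.102) (closed)

[3] `<path>` regular polygon, #000000→engrave S237 F3877: (230.347,12.331) → (204.498,64.934) → (246.539,105.772) → (298.369,78.409) → (288.362,20.659) → (230.347,12.331) (closed)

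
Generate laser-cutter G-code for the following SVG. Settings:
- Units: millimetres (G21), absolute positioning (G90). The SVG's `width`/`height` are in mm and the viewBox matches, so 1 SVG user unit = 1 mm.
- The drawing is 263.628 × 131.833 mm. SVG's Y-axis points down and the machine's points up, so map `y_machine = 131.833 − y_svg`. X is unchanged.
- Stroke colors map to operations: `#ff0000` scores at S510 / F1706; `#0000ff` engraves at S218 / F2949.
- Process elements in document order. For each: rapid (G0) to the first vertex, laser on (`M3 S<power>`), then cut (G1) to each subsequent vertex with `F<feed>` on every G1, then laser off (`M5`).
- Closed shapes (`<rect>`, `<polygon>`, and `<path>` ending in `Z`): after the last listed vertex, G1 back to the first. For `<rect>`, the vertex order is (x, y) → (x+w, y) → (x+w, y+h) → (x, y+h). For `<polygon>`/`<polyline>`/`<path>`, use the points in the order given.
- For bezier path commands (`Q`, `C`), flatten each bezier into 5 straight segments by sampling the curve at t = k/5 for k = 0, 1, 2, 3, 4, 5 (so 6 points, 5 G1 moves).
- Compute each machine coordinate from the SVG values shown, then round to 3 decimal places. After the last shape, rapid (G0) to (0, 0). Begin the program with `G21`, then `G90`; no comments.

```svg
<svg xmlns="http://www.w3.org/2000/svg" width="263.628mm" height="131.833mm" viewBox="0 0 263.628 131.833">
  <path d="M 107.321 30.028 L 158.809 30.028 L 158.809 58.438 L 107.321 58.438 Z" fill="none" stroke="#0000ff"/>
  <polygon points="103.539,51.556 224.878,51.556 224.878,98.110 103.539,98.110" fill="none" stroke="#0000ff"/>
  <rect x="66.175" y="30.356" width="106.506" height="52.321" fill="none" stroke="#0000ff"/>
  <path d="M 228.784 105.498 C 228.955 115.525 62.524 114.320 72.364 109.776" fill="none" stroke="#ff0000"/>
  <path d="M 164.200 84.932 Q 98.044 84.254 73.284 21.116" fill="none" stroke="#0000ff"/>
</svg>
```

viewBox `0 0 263.628 131.833` with mm width/height → 1 unit = 1 mm. Flip: y_m = 131.833 − y_svg.

**Shape 1** — `<path>` rectangle, stroke `#0000ff` → engrave (S218, F2949). Machine vertices: (107.321,101.805) → (158.809,101.805) → (158.809,73.395) → (107.321,73.395) → (107.321,101.805). Closed: final G1 returns to the first vertex.

**Shape 2** — `<polygon>` rectangle, stroke `#0000ff` → engrave (S218, F2949). Machine vertices: (103.539,80.277) → (224.878,80.277) → (224.878,33.723) → (103.539,33.723) → (103.539,80.277). Closed: final G1 returns to the first vertex.

**Shape 3** — `<rect>` rectangle, stroke `#0000ff` → engrave (S218, F2949). Machine vertices: (66.175,101.477) → (172.681,101.477) → (172.681,49.156) → (66.175,49.156) → (66.175,101.477). Closed: final G1 returns to the first vertex.

**Shape 4** — `<path>` cubic bezier, stroke `#ff0000` → score (S510, F1706). Control points (SVG): P0=(228.784,105.498), P1=(228.955,115.525), P2=(62.524,114.320), P3=(72.364,109.776); sampled at t=k/5. Machine vertices: (228.784,26.335) → (211.637,21.603) → (170.964,19.189) → (123.222,18.712) → (84.870,19.794) → (72.364,22.057). Open path.

**Shape 5** — `<path>` quadratic bezier, stroke `#0000ff` → engrave (S218, F2949). Control points (SVG): P0=(164.200,84.932), P1=(98.044,84.254), P2=(73.284,21.116); sampled at t=k/5. Machine vertices: (164.200,46.901) → (139.393,49.671) → (117.899,57.437) → (99.715,70.200) → (84.844,87.960) → (73.284,110.717). Open path.

G21
G90
G0 X107.321 Y101.805
M3 S218
G1 X158.809 Y101.805 F2949
G1 X158.809 Y73.395 F2949
G1 X107.321 Y73.395 F2949
G1 X107.321 Y101.805 F2949
M5
G0 X103.539 Y80.277
M3 S218
G1 X224.878 Y80.277 F2949
G1 X224.878 Y33.723 F2949
G1 X103.539 Y33.723 F2949
G1 X103.539 Y80.277 F2949
M5
G0 X66.175 Y101.477
M3 S218
G1 X172.681 Y101.477 F2949
G1 X172.681 Y49.156 F2949
G1 X66.175 Y49.156 F2949
G1 X66.175 Y101.477 F2949
M5
G0 X228.784 Y26.335
M3 S510
G1 X211.637 Y21.603 F1706
G1 X170.964 Y19.189 F1706
G1 X123.222 Y18.712 F1706
G1 X84.870 Y19.794 F1706
G1 X72.364 Y22.057 F1706
M5
G0 X164.200 Y46.901
M3 S218
G1 X139.393 Y49.671 F2949
G1 X117.899 Y57.437 F2949
G1 X99.715 Y70.200 F2949
G1 X84.844 Y87.960 F2949
G1 X73.284 Y110.717 F2949
M5
G0 X0.000 Y0.000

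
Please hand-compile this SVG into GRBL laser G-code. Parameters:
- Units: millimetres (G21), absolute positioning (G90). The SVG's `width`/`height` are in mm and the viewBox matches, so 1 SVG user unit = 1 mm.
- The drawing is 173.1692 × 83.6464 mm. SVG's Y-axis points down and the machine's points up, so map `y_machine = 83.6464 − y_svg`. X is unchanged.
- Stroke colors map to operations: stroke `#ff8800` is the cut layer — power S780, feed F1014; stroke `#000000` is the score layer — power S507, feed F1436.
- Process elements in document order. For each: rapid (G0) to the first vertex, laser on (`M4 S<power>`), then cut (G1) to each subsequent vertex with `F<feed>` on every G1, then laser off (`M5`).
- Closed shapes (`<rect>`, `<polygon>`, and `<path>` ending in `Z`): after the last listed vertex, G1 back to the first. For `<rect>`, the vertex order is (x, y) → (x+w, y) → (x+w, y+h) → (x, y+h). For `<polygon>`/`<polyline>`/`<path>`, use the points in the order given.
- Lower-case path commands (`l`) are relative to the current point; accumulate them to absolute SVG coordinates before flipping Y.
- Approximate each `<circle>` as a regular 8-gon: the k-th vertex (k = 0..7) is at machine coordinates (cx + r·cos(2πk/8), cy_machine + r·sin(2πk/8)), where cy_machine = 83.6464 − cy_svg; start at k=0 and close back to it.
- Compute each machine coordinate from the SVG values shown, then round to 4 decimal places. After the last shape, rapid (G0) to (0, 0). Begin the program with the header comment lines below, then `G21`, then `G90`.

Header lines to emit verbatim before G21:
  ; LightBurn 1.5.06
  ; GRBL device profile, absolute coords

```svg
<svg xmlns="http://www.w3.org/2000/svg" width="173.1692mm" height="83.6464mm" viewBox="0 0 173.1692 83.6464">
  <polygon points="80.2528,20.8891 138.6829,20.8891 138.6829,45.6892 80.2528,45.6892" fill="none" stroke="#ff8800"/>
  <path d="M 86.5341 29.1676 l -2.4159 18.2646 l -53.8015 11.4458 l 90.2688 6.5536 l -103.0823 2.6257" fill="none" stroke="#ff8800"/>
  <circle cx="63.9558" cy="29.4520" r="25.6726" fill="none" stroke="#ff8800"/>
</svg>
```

; LightBurn 1.5.06
; GRBL device profile, absolute coords
G21
G90
G0 X80.2528 Y62.7573
M4 S780
G1 X138.6829 Y62.7573 F1014
G1 X138.6829 Y37.9572 F1014
G1 X80.2528 Y37.9572 F1014
G1 X80.2528 Y62.7573 F1014
M5
G0 X86.5341 Y54.4788
M4 S780
G1 X84.1182 Y36.2142 F1014
G1 X30.3167 Y24.7684 F1014
G1 X120.5855 Y18.2148 F1014
G1 X17.5032 Y15.5891 F1014
M5
G0 X89.6284 Y54.1944
M4 S780
G1 X82.1091 Y72.3477 F1014
G1 X63.9558 Y79.8670 F1014
G1 X45.8025 Y72.3477 F1014
G1 X38.2832 Y54.1944 F1014
G1 X45.8025 Y36.0411 F1014
G1 X63.9558 Y28.5218 F1014
G1 X82.1091 Y36.0411 F1014
G1 X89.6284 Y54.1944 F1014
M5
G0 X0.0000 Y0.0000

Since the viewBox matches the mm dimensions, user units are millimetres directly. The only transform is the Y-flip y_m = 83.6464 − y_svg.

Shape 1 is a rectangle drawn with `<polygon>`. Its stroke #ff8800 means cut at S780, F1014. After flipping Y the toolpath is (80.2528,62.7573) → (138.6829,62.7573) → (138.6829,37.9572) → (80.2528,37.9572) → (80.2528,62.7573), returning to the start.

Shape 2 is a open polyline drawn with `<path>`. Its stroke #ff8800 means cut at S780, F1014. After flipping Y the toolpath is (86.5341,54.4788) → (84.1182,36.2142) → (30.3167,24.7684) → (120.5855,18.2148) → (17.5032,15.5891).

Shape 3 is a circle drawn with `<circle>`. Its stroke #ff8800 means cut at S780, F1014. After flipping Y the toolpath is (89.6284,54.1944) → (82.1091,72.3477) → (63.9558,79.8670) → (45.8025,72.3477) → (38.2832,54.1944) → (45.8025,36.0411) → (63.9558,28.5218) → (82.1091,36.0411) → (89.6284,54.1944), returning to the start.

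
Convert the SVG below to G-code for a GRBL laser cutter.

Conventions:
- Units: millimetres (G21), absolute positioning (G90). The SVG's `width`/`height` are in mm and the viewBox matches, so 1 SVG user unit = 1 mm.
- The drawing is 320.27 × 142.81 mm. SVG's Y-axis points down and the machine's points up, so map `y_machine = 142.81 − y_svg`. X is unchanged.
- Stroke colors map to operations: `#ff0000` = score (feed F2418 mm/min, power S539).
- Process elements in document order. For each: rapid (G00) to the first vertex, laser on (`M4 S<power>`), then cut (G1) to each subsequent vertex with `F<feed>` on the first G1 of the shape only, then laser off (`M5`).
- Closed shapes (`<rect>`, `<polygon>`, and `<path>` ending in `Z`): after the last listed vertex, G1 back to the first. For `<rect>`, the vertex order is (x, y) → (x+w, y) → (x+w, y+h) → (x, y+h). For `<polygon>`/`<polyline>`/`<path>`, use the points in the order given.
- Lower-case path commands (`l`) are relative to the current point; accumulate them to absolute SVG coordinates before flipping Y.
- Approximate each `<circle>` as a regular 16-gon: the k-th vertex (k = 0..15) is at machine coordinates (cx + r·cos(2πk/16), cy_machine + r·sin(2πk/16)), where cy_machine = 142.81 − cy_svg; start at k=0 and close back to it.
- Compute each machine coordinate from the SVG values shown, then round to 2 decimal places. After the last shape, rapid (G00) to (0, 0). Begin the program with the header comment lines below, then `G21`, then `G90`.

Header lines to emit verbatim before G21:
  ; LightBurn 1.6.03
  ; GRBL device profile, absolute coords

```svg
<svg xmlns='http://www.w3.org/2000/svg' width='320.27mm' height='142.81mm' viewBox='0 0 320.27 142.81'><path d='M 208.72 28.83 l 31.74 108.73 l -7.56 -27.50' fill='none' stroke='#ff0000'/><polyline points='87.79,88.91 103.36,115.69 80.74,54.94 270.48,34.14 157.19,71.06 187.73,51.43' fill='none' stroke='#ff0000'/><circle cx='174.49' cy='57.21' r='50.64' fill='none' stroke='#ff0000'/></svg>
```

; LightBurn 1.6.03
; GRBL device profile, absolute coords
G21
G90
G00 X208.72 Y113.98
M4 S539
G1 X240.46 Y5.25 F2418
G1 X232.90 Y32.75
M5
G00 X87.79 Y53.90
M4 S539
G1 X103.36 Y27.12 F2418
G1 X80.74 Y87.87
G1 X270.48 Y108.67
G1 X157.19 Y71.75
G1 X187.73 Y91.38
M5
G00 X225.13 Y85.60
M4 S539
G1 X221.28 Y104.98 F2418
G1 X210.30 Y121.41
G1 X193.87 Y132.39
G1 X174.49 Y136.24
G1 X155.11 Y132.39
G1 X138.68 Y121.41
G1 X127.70 Y104.98
G1 X123.85 Y85.60
G1 X127.70 Y66.22
G1 X138.68 Y49.79
G1 X155.11 Y38.81
G1 X174.49 Y34.96
G1 X193.87 Y38.81
G1 X210.30 Y49.79
G1 X221.28 Y66.22
G1 X225.13 Y85.60
M5
G00 X0.00 Y0.00

viewBox `0 0 320.27 142.81` with mm width/height → 1 unit = 1 mm. Flip: y_m = 142.81 − y_svg.

**Shape 1** — `<path>` open polyline, stroke `#ff0000` → score (S539, F2418). Machine vertices: (208.72,113.98) → (240.46,5.25) → (232.90,32.75). Open path.

**Shape 2** — `<polyline>` open polyline, stroke `#ff0000` → score (S539, F2418). Machine vertices: (87.79,53.90) → (103.36,27.12) → (80.74,87.87) → (270.48,108.67) → (157.19,71.75) → (187.73,91.38). Open path.

**Shape 3** — `<circle>` circle, stroke `#ff0000` → score (S539, F2418). Machine vertices: (225.13,85.60) → (221.28,104.98) → (210.30,121.41) → (193.87,132.39) → (174.49,136.24) → (155.11,132.39) → (138.68,121.41) → (127.70,104.98) → (123.85,85.60) → (127.70,66.22) → (138.68,49.79) → (155.11,38.81) → (174.49,34.96) → (193.87,38.81) → (210.30,49.79) → (221.28,66.22) → (225.13,85.60). Closed: final G1 returns to the first vertex.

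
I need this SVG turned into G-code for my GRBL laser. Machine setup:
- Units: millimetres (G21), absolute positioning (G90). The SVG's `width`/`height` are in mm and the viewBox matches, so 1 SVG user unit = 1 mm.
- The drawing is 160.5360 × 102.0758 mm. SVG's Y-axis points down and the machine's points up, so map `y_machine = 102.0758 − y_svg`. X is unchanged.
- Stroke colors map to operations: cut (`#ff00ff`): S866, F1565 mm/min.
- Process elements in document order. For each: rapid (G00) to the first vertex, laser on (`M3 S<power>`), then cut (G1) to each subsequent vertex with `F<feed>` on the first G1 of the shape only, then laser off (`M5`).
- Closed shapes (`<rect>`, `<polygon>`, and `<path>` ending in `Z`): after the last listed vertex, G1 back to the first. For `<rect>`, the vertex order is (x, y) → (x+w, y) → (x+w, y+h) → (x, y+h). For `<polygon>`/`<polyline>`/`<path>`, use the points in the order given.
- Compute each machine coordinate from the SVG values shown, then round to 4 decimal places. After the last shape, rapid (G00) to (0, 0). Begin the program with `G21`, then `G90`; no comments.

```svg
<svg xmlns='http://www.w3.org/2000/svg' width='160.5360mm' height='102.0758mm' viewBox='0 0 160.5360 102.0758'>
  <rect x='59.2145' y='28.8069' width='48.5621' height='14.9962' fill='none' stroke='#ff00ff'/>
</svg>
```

Since the viewBox matches the mm dimensions, user units are millimetres directly. The only transform is the Y-flip y_m = 102.0758 − y_svg.

Shape 1 is a rectangle drawn with `<rect>`. Its stroke #ff00ff means cut at S866, F1565. After flipping Y the toolpath is (59.2145,73.2689) → (107.7766,73.2689) → (107.7766,58.2727) → (59.2145,58.2727) → (59.2145,73.2689), returning to the start.

G21
G90
G00 X59.2145 Y73.2689
M3 S866
G1 X107.7766 Y73.2689 F1565
G1 X107.7766 Y58.2727
G1 X59.2145 Y58.2727
G1 X59.2145 Y73.2689
M5
G00 X0.0000 Y0.0000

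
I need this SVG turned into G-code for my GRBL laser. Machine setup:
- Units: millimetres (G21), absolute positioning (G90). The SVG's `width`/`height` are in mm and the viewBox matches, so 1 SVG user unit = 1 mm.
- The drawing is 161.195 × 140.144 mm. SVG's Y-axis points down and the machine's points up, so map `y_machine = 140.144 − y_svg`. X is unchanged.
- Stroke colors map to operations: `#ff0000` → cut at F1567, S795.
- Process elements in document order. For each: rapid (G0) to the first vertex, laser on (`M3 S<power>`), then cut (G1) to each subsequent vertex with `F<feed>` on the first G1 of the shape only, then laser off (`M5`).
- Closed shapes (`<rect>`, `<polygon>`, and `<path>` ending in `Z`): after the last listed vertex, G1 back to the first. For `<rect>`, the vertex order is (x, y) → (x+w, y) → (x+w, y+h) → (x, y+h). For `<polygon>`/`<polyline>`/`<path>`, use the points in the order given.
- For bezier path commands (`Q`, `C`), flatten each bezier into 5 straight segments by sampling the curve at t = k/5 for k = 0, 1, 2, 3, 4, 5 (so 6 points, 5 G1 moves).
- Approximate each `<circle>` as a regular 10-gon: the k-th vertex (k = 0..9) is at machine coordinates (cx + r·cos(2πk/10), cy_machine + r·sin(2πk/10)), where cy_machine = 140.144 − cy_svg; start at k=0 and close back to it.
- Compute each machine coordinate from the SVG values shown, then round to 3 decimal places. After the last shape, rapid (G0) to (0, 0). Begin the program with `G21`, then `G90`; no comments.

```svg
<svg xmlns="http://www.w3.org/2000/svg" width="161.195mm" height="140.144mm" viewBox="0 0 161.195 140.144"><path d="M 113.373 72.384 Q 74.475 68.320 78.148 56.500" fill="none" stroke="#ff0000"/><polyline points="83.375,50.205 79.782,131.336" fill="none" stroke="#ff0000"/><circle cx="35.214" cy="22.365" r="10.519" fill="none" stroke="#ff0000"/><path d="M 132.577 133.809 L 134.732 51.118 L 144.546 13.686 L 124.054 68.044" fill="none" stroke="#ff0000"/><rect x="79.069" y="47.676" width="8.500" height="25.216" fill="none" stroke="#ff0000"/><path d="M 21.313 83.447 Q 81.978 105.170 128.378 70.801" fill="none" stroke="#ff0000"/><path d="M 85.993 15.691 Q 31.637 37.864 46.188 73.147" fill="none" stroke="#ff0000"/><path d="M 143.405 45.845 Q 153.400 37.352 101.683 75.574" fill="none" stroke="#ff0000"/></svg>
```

Since the viewBox matches the mm dimensions, user units are millimetres directly. The only transform is the Y-flip y_m = 140.144 − y_svg.

Shape 1 is a quadratic bezier drawn with `<path>`. Its stroke #ff0000 means cut at S795, F1567. After flipping Y the toolpath is (113.373,67.760) → (99.517,69.696) → (89.066,72.252) → (82.021,75.429) → (78.382,79.226) → (78.148,83.644).

Shape 2 is a line segment drawn with `<polyline>`. Its stroke #ff0000 means cut at S795, F1567. After flipping Y the toolpath is (83.375,89.939) → (79.782,8.808).

Shape 3 is a circle drawn with `<circle>`. Its stroke #ff0000 means cut at S795, F1567. After flipping Y the toolpath is (45.733,117.779) → (43.724,123.962) → (38.465,127.783) → (31.963,127.783) → (26.704,123.962) → (24.695,117.779) → (26.704,111.596) → (31.963,107.775) → (38.465,107.775) → (43.724,111.596) → (45.733,117.779), returning to the start.

Shape 4 is a open polyline drawn with `<path>`. Its stroke #ff0000 means cut at S795, F1567. After flipping Y the toolpath is (132.577,6.335) → (134.732,89.026) → (144.546,126.458) → (124.054,72.100).

Shape 5 is a rectangle drawn with `<rect>`. Its stroke #ff0000 means cut at S795, F1567. After flipping Y the toolpath is (79.069,92.468) → (87.569,92.468) → (87.569,67.252) → (79.069,67.252) → (79.069,92.468), returning to the start.

Shape 6 is a quadratic bezier drawn with `<path>`. Its stroke #ff0000 means cut at S795, F1567. After flipping Y the toolpath is (21.313,56.697) → (45.008,50.251) → (67.563,48.293) → (88.976,50.823) → (109.247,57.839) → (128.378,69.343).

Shape 7 is a quadratic bezier drawn with `<path>`. Its stroke #ff0000 means cut at S795, F1567. After flipping Y the toolpath is (85.993,124.453) → (67.007,115.059) → (53.533,104.617) → (45.572,93.126) → (43.124,80.586) → (46.188,66.997).

Shape 8 is a quadratic bezier drawn with `<path>`. Its stroke #ff0000 means cut at S795, F1567. After flipping Y the toolpath is (143.405,94.299) → (144.935,95.828) → (141.527,93.619) → (133.183,87.673) → (119.901,77.990) → (101.683,64.570).

G21
G90
G0 X113.373 Y67.760
M3 S795
G1 X99.517 Y69.696 F1567
G1 X89.066 Y72.252
G1 X82.021 Y75.429
G1 X78.382 Y79.226
G1 X78.148 Y83.644
M5
G0 X83.375 Y89.939
M3 S795
G1 X79.782 Y8.808 F1567
M5
G0 X45.733 Y117.779
M3 S795
G1 X43.724 Y123.962 F1567
G1 X38.465 Y127.783
G1 X31.963 Y127.783
G1 X26.704 Y123.962
G1 X24.695 Y117.779
G1 X26.704 Y111.596
G1 X31.963 Y107.775
G1 X38.465 Y107.775
G1 X43.724 Y111.596
G1 X45.733 Y117.779
M5
G0 X132.577 Y6.335
M3 S795
G1 X134.732 Y89.026 F1567
G1 X144.546 Y126.458
G1 X124.054 Y72.100
M5
G0 X79.069 Y92.468
M3 S795
G1 X87.569 Y92.468 F1567
G1 X87.569 Y67.252
G1 X79.069 Y67.252
G1 X79.069 Y92.468
M5
G0 X21.313 Y56.697
M3 S795
G1 X45.008 Y50.251 F1567
G1 X67.563 Y48.293
G1 X88.976 Y50.823
G1 X109.247 Y57.839
G1 X128.378 Y69.343
M5
G0 X85.993 Y124.453
M3 S795
G1 X67.007 Y115.059 F1567
G1 X53.533 Y104.617
G1 X45.572 Y93.126
G1 X43.124 Y80.586
G1 X46.188 Y66.997
M5
G0 X143.405 Y94.299
M3 S795
G1 X144.935 Y95.828 F1567
G1 X141.527 Y93.619
G1 X133.183 Y87.673
G1 X119.901 Y77.990
G1 X101.683 Y64.570
M5
G0 X0.000 Y0.000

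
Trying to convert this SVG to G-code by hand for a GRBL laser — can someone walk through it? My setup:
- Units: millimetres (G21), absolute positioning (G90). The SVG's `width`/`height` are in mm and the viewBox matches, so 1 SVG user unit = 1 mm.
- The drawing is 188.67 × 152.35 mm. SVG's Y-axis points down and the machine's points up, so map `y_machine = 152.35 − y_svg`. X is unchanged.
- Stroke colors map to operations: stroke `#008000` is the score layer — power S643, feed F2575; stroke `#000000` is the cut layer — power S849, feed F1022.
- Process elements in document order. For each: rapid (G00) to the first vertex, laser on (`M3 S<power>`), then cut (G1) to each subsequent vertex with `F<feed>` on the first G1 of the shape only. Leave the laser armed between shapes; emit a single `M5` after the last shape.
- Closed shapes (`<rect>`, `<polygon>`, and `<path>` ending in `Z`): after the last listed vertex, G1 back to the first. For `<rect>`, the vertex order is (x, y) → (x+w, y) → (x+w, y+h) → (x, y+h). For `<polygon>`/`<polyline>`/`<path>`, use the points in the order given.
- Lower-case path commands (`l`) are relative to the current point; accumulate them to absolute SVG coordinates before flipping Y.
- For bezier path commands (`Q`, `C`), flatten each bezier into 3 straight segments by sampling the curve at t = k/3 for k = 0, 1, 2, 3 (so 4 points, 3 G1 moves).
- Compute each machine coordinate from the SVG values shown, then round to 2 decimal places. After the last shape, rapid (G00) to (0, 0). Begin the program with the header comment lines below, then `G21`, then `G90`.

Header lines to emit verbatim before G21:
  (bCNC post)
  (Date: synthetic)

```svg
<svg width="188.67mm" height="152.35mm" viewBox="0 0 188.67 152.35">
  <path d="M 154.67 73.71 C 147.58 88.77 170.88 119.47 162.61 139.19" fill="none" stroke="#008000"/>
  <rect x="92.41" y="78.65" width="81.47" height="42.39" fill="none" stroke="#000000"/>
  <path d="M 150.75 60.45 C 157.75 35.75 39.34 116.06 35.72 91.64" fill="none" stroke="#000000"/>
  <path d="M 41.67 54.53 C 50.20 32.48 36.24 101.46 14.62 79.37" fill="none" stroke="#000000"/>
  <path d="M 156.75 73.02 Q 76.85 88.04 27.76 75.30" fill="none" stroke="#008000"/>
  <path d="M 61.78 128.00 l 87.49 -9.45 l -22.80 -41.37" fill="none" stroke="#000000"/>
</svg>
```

(bCNC post)
(Date: synthetic)
G21
G90
G00 X154.67 Y78.64
M3 S643
G1 X155.42 Y59.35 F2575
G1 X162.65 Y35.55
G1 X162.61 Y13.16
G00 X92.41 Y73.70
M3 S849
G1 X173.88 Y73.70 F1022
G1 X173.88 Y31.31
G1 X92.41 Y31.31
G1 X92.41 Y73.70
G00 X150.75 Y91.90
M3 S849
G1 X124.84 Y89.36 F1022
G1 X68.71 Y63.43
G1 X35.72 Y60.71
G00 X41.67 Y97.82
M3 S849
G1 X43.25 Y96.27 F1022
G1 X33.14 Y74.50
G1 X14.62 Y72.98
G00 X156.75 Y79.33
M3 S643
G1 X106.91 Y72.40 F2575
G1 X63.91 Y71.64
G1 X27.76 Y77.05
G00 X61.78 Y24.35
M3 S849
G1 X149.27 Y33.80 F1022
G1 X126.47 Y75.17
M5
G00 X0.00 Y0.00

viewBox `0 0 188.67 152.35` with mm width/height → 1 unit = 1 mm. Flip: y_m = 152.35 − y_svg.

**Shape 1** — `<path>` cubic bezier, stroke `#008000` → score (S643, F2575). Control points (SVG): P0=(154.67,73.71), P1=(147.58,88.77), P2=(170.88,119.47), P3=(162.61,139.19); sampled at t=k/3. Machine vertices: (154.67,78.64) → (155.42,59.35) → (162.65,35.55) → (162.61,13.16). Open path.

**Shape 2** — `<rect>` rectangle, stroke `#000000` → cut (S849, F1022). Machine vertices: (92.41,73.70) → (173.88,73.70) → (173.88,31.31) → (92.41,31.31) → (92.41,73.70). Closed: final G1 returns to the first vertex.

**Shape 3** — `<path>` cubic bezier, stroke `#000000` → cut (S849, F1022). Control points (SVG): P0=(150.75,60.45), P1=(157.75,35.75), P2=(39.34,116.06), P3=(35.72,91.64); sampled at t=k/3. Machine vertices: (150.75,91.90) → (124.84,89.36) → (68.71,63.43) → (35.72,60.71). Open path.

**Shape 4** — `<path>` cubic bezier, stroke `#000000` → cut (S849, F1022). Control points (SVG): P0=(41.67,54.53), P1=(50.20,32.48), P2=(36.24,101.46), P3=(14.62,79.37); sampled at t=k/3. Machine vertices: (41.67,97.82) → (43.25,96.27) → (33.14,74.50) → (14.62,72.98). Open path.

**Shape 5** — `<path>` quadratic bezier, stroke `#008000` → score (S643, F2575). Control points (SVG): P0=(156.75,73.02), P1=(76.85,88.04), P2=(27.76,75.30); sampled at t=k/3. Machine vertices: (156.75,79.33) → (106.91,72.40) → (63.91,71.64) → (27.76,77.05). Open path.

**Shape 6** — `<path>` open polyline, stroke `#000000` → cut (S849, F1022). Machine vertices: (61.78,24.35) → (149.27,33.80) → (126.47,75.17). Open path.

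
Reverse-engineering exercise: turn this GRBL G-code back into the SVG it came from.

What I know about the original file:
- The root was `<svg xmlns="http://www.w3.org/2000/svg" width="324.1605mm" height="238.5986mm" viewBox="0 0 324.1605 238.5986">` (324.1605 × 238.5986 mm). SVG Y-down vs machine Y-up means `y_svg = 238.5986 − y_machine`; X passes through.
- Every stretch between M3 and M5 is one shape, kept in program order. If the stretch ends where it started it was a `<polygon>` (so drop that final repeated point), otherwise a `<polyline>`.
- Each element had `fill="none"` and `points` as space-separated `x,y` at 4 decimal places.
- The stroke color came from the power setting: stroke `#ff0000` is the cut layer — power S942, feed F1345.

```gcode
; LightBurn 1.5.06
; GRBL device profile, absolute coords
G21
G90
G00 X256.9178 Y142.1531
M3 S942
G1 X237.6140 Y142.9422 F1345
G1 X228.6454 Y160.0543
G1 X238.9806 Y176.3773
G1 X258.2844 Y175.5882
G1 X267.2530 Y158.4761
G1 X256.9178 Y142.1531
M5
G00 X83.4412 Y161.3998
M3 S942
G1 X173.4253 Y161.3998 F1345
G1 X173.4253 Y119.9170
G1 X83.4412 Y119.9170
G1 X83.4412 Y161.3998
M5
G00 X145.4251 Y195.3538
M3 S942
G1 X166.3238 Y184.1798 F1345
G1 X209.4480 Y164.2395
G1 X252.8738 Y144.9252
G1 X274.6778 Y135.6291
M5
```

y_svg = 238.5986 − y_m. Every run uses S942, so all elements get stroke `#ff0000` (cut).

[1] closed run; points: 256.9178,96.4455 237.6140,95.6564 228.6454,78.5443 238.9806,62.2213 258.2844,63.0104 267.2530,80.1225

[2] closed run; points: 83.4412,77.1988 173.4253,77.1988 173.4253,118.6816 83.4412,118.6816

[3] open run; points: 145.4251,43.2448 166.3238,54.4188 209.4480,74.3591 252.8738,93.6734 274.6778,102.9695

<svg xmlns="http://www.w3.org/2000/svg" width="324.1605mm" height="238.5986mm" viewBox="0 0 324.1605 238.5986">
  <polygon points="256.9178,96.4455 237.6140,95.6564 228.6454,78.5443 238.9806,62.2213 258.2844,63.0104 267.2530,80.1225" fill="none" stroke="#ff0000"/>
  <polygon points="83.4412,77.1988 173.4253,77.1988 173.4253,118.6816 83.4412,118.6816" fill="none" stroke="#ff0000"/>
  <polyline points="145.4251,43.2448 166.3238,54.4188 209.4480,74.3591 252.8738,93.6734 274.6778,102.9695" fill="none" stroke="#ff0000"/>
</svg>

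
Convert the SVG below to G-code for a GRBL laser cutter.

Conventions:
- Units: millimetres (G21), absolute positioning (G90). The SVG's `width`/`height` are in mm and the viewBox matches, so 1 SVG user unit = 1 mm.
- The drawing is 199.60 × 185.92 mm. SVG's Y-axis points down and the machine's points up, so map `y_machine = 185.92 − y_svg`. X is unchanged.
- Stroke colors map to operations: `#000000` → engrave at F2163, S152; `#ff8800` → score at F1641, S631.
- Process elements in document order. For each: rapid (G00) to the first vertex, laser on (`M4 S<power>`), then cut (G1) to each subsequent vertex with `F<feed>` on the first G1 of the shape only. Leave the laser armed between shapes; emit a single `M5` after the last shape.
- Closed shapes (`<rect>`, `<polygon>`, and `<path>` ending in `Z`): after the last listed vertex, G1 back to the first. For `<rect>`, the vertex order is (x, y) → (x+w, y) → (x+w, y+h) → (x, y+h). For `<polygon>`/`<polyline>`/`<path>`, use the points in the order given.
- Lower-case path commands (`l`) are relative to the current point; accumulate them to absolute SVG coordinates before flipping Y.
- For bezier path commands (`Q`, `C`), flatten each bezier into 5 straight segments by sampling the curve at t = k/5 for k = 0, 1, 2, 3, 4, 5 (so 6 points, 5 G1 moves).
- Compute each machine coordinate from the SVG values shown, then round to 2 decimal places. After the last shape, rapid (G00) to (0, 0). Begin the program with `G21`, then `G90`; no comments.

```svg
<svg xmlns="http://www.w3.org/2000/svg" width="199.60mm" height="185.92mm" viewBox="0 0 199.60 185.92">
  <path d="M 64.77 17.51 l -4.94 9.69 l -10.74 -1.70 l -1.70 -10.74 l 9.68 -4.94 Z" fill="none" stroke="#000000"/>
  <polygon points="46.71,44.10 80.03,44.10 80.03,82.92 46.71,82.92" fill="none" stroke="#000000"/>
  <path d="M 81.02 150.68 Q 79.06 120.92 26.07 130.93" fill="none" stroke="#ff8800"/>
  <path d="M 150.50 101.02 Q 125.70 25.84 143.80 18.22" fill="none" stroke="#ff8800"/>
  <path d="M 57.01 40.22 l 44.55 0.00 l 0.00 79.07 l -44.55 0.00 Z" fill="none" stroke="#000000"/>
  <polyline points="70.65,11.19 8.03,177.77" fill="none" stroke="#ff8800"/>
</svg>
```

G21
G90
G00 X64.77 Y168.41
M4 S152
G1 X59.83 Y158.72 F2163
G1 X49.09 Y160.42
G1 X47.39 Y171.16
G1 X57.07 Y176.10
G1 X64.77 Y168.41
G00 X46.71 Y141.82
M4 S152
G1 X80.03 Y141.82 F2163
G1 X80.03 Y103.00
G1 X46.71 Y103.00
G1 X46.71 Y141.82
G00 X81.02 Y35.24
M4 S631
G1 X78.19 Y45.55 F1641
G1 X71.29 Y52.68
G1 X60.30 Y56.63
G1 X45.22 Y57.40
G1 X26.07 Y54.99
G00 X150.50 Y84.90
M4 S631
G1 X142.30 Y112.27 F1641
G1 X137.52 Y134.23
G1 X136.18 Y150.79
G1 X138.28 Y161.95
G1 X143.80 Y167.70
G00 X57.01 Y145.70
M4 S152
G1 X101.56 Y145.70 F2163
G1 X101.56 Y66.63
G1 X57.01 Y66.63
G1 X57.01 Y145.70
G00 X70.65 Y174.73
M4 S631
G1 X8.03 Y8.15 F1641
M5
G00 X0.00 Y0.00

viewBox `0 0 199.60 185.92` with mm width/height → 1 unit = 1 mm. Flip: y_m = 185.92 − y_svg.

**Shape 1** — `<path>` regular polygon, stroke `#000000` → engrave (S152, F2163). Machine vertices: (64.77,168.41) → (59.83,158.72) → (49.09,160.42) → (47.39,171.16) → (57.07,176.10) → (64.77,168.41). Closed: final G1 returns to the first vertex.

**Shape 2** — `<polygon>` rectangle, stroke `#000000` → engrave (S152, F2163). Machine vertices: (46.71,141.82) → (80.03,141.82) → (80.03,103.00) → (46.71,103.00) → (46.71,141.82). Closed: final G1 returns to the first vertex.

**Shape 3** — `<path>` quadratic bezier, stroke `#ff8800` → score (S631, F1641). Control points (SVG): P0=(81.02,150.68), P1=(79.06,120.92), P2=(26.07,130.93); sampled at t=k/5. Machine vertices: (81.02,35.24) → (78.19,45.55) → (71.29,52.68) → (60.30,56.63) → (45.22,57.40) → (26.07,54.99). Open path.

**Shape 4** — `<path>` quadratic bezier, stroke `#ff8800` → score (S631, F1641). Control points (SVG): P0=(150.50,101.02), P1=(125.70,25.84), P2=(143.80,18.22); sampled at t=k/5. Machine vertices: (150.50,84.90) → (142.30,112.27) → (137.52,134.23) → (136.18,150.79) → (138.28,161.95) → (143.80,167.70). Open path.

**Shape 5** — `<path>` rectangle, stroke `#000000` → engrave (S152, F2163). Machine vertices: (57.01,145.70) → (101.56,145.70) → (101.56,66.63) → (57.01,66.63) → (57.01,145.70). Closed: final G1 returns to the first vertex.

**Shape 6** — `<polyline>` line segment, stroke `#ff8800` → score (S631, F1641). Machine vertices: (70.65,174.73) → (8.03,8.15). Open path.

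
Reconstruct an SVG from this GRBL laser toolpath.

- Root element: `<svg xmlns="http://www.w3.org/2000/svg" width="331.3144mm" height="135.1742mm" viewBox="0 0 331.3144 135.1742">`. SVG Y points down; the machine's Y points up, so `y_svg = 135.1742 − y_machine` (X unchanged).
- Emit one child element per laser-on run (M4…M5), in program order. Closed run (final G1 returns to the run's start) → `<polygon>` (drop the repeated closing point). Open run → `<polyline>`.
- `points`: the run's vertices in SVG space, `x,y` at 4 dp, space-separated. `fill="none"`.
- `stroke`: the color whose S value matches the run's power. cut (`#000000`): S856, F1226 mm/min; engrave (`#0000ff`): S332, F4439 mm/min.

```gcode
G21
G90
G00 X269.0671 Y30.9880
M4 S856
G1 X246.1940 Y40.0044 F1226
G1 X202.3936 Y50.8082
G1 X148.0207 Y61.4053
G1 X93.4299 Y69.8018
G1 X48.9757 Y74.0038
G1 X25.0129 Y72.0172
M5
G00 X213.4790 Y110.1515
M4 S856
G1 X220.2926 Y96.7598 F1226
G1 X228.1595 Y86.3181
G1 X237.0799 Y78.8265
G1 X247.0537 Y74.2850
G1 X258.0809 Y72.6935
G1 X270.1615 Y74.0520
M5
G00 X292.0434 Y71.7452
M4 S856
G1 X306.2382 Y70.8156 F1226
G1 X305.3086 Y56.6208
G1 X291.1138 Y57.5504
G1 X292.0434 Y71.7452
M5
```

Each laser-on run becomes one SVG element. Flip Y back into SVG space with y_svg = 135.1742 − y_machine. Every run uses S856, so all elements get stroke `#000000` (cut).

Run 1: The run is open, so emit a `<polyline>` with points (Y-flipped): 269.0671,104.1862 246.1940,95.1698 202.3936,84.3660 148.0207,73.7689 93.4299,65.3724 48.9757,61.1704 25.0129,63.1570.

Run 2: The run is open, so emit a `<polyline>` with points (Y-flipped): 213.4790,25.0227 220.2926,38.4144 228.1595,48.8561 237.0799,56.3477 247.0537,60.8892 258.0809,62.4807 270.1615,61.1222.

Run 3: The run returns to its start, so emit a `<polygon>` with points (Y-flipped): 292.0434,63.4290 306.2382,64.3586 305.3086,78.5534 291.1138,77.6238.

<svg xmlns="http://www.w3.org/2000/svg" width="331.3144mm" height="135.1742mm" viewBox="0 0 331.3144 135.1742">
  <polyline points="269.0671,104.1862 246.1940,95.1698 202.3936,84.3660 148.0207,73.7689 93.4299,65.3724 48.9757,61.1704 25.0129,63.1570" fill="none" stroke="#000000"/>
  <polyline points="213.4790,25.0227 220.2926,38.4144 228.1595,48.8561 237.0799,56.3477 247.0537,60.8892 258.0809,62.4807 270.1615,61.1222" fill="none" stroke="#000000"/>
  <polygon points="292.0434,63.4290 306.2382,64.3586 305.3086,78.5534 291.1138,77.6238" fill="none" stroke="#000000"/>
</svg>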